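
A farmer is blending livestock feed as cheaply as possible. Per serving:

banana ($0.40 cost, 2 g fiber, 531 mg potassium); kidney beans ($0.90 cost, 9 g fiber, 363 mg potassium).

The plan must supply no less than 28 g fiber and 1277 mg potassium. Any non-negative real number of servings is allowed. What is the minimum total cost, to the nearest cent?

At the optimum either one food covers both requirements or two foods hit both targets exactly; no other combination can be cheaper.
banana only: max(28/2, 1277/531) = 14 servings → $5.60.
kidney beans only: max(28/9, 1277/363) = 3.518 servings → $3.17.
banana + kidney beans with both tight: 0.3279 servings and 3.038 servings → $2.87.
So the least-cost plan costs $2.87.

$2.87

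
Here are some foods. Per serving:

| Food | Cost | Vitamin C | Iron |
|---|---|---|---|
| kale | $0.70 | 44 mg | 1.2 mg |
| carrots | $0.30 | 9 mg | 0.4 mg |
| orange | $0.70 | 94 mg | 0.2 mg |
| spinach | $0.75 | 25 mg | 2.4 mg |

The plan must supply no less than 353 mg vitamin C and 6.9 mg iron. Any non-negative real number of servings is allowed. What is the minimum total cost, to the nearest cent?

$4.11

kale only: max(353/44, 6.9/1.2) = 8.023 servings → $5.62.
carrots only: max(353/9, 6.9/0.4) = 39.22 servings → $11.77.
orange only: max(353/94, 6.9/0.2) = 34.5 servings → $24.15.
spinach only: max(353/25, 6.9/2.4) = 14.12 servings → $10.59.
kale + carrots: the both-tight solution has a negative serving — not a feasible corner.
kale + orange with both tight: 5.558 servings and 1.154 servings → $4.70.
kale + spinach with both targets exact would need a negative amount; discard.
carrots + orange with both tight: 16.15 servings and 2.209 servings → $6.39.
carrots + spinach: the both-tight solution has a negative serving — not a feasible corner.
orange + spinach with both tight: 3.058 servings and 2.62 servings → $4.11.
So the least-cost plan costs $4.11.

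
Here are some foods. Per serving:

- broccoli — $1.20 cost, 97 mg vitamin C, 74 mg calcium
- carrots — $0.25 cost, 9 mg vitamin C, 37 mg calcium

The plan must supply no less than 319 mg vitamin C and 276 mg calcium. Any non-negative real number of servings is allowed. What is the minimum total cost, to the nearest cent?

Check every corner: each single food scaled to meet both minima, and each pair solved so both constraints bind.
broccoli only: max(319/97, 276/74) = 3.73 servings → $4.48.
carrots only: max(319/9, 276/37) = 35.44 servings → $8.86.
broccoli + carrots with both tight: 3.188 servings and 1.083 servings → $4.10.
So the least-cost plan costs $4.10.

$4.10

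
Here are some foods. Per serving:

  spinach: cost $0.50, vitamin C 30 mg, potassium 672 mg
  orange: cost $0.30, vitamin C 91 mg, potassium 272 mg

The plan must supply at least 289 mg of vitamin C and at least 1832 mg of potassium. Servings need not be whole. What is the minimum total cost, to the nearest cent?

$1.62

Two binding constraints pin down two serving amounts, so the optimal mix uses at most two foods. The candidates are each food alone (scaled to the tighter of vitamin C/potassium) and each pair with both constraints tight.
spinach only: max(289/30, 1832/672) = 9.633 servings → $4.82.
orange only: max(289/91, 1832/272) = 6.735 servings → $2.02.
spinach + orange with both tight: 1.663 servings and 2.628 servings → $1.62.
So the least-cost plan costs $1.62.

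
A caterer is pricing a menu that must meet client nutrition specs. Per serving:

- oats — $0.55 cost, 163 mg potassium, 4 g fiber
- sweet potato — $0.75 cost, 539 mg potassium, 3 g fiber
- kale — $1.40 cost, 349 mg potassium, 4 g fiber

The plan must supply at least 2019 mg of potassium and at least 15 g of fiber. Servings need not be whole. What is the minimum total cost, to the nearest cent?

Compare the cost at each extreme point of the feasible region.
oats only: max(2019/163, 15/4) = 12.39 servings → $6.81.
sweet potato only: max(2019/539, 15/3) = 5 servings → $3.75.
kale only: max(2019/349, 15/4) = 5.785 servings → $8.10.
oats + sweet potato with both tight: 1.217 servings and 3.378 servings → $3.20.
oats + kale: the both-tight solution has a negative serving — not a feasible corner.
sweet potato + kale with both tight: 2.562 servings and 1.829 servings → $4.48.
The minimum over all feasible corners is $3.20.

$3.20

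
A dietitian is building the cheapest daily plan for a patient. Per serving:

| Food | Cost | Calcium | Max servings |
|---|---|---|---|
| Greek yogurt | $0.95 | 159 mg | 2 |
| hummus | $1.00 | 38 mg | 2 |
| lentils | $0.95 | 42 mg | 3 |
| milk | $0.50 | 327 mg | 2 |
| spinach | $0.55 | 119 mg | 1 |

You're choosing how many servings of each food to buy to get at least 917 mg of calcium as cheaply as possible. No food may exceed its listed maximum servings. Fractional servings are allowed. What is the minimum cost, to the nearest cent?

$2.41

Cost per mg of calcium: milk $0.0015, spinach $0.0046, Greek yogurt $0.0060, lentils $0.0226, hummus $0.0263.
Take 2 servings of milk: +654.0 mg calcium for $1.00 (total $1.00, still need 263.0 mg).
Take 1 serving of spinach: +119.0 mg calcium for $0.55 (total $1.55, still need 144.0 mg).
Take 0.9057 servings of Greek yogurt: +144.0 mg calcium for $0.86 (total $2.41, still need 0.0 mg).
Filling from the cheapest source first is optimal under one linear minimum: $2.41.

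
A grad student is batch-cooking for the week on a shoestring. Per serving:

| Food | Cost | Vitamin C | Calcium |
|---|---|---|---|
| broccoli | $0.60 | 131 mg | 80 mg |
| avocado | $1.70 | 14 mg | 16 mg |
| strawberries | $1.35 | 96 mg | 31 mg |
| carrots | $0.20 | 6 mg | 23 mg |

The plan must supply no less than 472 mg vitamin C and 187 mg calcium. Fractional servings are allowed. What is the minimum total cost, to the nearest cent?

A basic optimal solution has at most two foods positive. Try each food alone and each pair with both targets met exactly.
broccoli only: max(472/131, 187/80) = 3.603 servings → $2.16.
avocado only: max(472/14, 187/16) = 33.71 servings → $57.31.
strawberries only: max(472/96, 187/31) = 6.032 servings → $8.14.
carrots only: max(472/6, 187/23) = 78.67 servings → $15.73.
broccoli + avocado: intersection lies outside the first quadrant.
broccoli + strawberries with both tight: 0.9174 servings and 3.665 servings → $5.50.
broccoli + carrots: the both-tight solution has a negative serving — not a feasible corner.
avocado + strawberries with both tight: 3.013 servings and 4.477 servings → $11.17.
avocado + carrots: the both-tight solution has a negative serving — not a feasible corner.
strawberries + carrots with both tight: 4.814 servings and 1.642 servings → $6.83.
So the least-cost plan costs $2.16.

$2.16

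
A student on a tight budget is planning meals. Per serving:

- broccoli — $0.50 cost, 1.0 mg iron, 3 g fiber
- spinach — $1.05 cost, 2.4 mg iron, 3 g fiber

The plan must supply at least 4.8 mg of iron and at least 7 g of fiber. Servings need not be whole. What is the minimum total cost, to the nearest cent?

$2.14

Check every corner: each single food scaled to meet both minima, and each pair solved so both constraints bind.
broccoli only: max(4.8/1.0, 7/3) = 4.8 servings → $2.40.
spinach only: max(4.8/2.4, 7/3) = 2.333 servings → $2.45.
broccoli + spinach with both tight: 0.5714 servings and 1.762 servings → $2.14.
Cheapest feasible corner: $2.14.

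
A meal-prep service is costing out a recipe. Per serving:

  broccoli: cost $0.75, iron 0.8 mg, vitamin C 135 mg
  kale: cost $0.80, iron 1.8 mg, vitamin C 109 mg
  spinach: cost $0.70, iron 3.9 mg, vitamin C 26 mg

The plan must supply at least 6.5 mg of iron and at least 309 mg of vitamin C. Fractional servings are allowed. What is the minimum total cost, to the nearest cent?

For a min-cost LP with two ≥-constraints, a basic feasible solution has at most two positive variables.
broccoli only: max(6.5/0.8, 309/135) = 8.125 servings → $6.09.
kale only: max(6.5/1.8, 309/109) = 3.611 servings → $2.89.
spinach only: max(6.5/3.9, 309/26) = 11.88 servings → $8.32.
broccoli + kale with both targets exact would need a negative amount; discard.
broccoli + spinach with both tight: 2.049 servings and 1.246 servings → $2.41.
kale + spinach with both tight: 2.739 servings and 0.4026 servings → $2.47.
Cheapest feasible corner: $2.41.

$2.41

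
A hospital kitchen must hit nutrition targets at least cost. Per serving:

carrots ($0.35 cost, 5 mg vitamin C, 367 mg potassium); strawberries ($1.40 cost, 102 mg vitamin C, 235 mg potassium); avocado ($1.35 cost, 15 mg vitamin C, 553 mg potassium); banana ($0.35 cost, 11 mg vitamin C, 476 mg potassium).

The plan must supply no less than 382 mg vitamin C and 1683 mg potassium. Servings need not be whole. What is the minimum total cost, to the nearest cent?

carrots only: max(382/5, 1683/367) = 76.4 servings → $26.74.
strawberries only: max(382/102, 1683/235) = 7.162 servings → $10.03.
avocado only: max(382/15, 1683/553) = 25.47 servings → $34.38.
banana only: max(382/11, 1683/476) = 34.73 servings → $12.15.
carrots + strawberries with both tight: 2.259 servings and 3.634 servings → $5.88.
carrots + avocado: the both-tight solution has a negative serving — not a feasible corner.
carrots + banana with both targets exact would need a negative amount; discard.
strawberries + avocado with both tight: 3.517 servings and 1.549 servings → $7.02.
strawberries + banana with both tight: 3.553 servings and 1.782 servings → $5.60.
avocado + banana: the both-tight solution has a negative serving — not a feasible corner.
The minimum over all feasible corners is $5.60.

$5.60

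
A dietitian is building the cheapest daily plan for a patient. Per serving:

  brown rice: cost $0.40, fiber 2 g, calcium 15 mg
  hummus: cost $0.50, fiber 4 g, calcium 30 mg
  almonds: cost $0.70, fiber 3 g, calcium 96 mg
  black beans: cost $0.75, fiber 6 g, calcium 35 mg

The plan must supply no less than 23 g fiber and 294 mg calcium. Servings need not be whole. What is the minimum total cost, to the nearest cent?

A basic optimal solution has at most two foods positive. Try each food alone and each pair with both targets met exactly.
brown rice only: max(23/2, 294/15) = 19.6 servings → $7.84.
hummus only: max(23/4, 294/30) = 9.8 servings → $4.90.
almonds only: max(23/3, 294/96) = 7.667 servings → $5.37.
black beans only: max(23/6, 294/35) = 8.4 servings → $6.30.
brown rice + hummus (both tight): parallel constraints — no distinct corner.
brown rice + almonds with both tight: 9.02 servings and 1.653 servings → $4.77.
brown rice + black beans: the both-tight solution has a negative serving — not a feasible corner.
hummus + almonds with both tight: 4.51 servings and 1.653 servings → $3.41.
hummus + black beans with both targets exact would need a negative amount; discard.
almonds + black beans with both tight: 2.036 servings and 2.815 servings → $3.54.
Cheapest feasible corner: $3.41.

$3.41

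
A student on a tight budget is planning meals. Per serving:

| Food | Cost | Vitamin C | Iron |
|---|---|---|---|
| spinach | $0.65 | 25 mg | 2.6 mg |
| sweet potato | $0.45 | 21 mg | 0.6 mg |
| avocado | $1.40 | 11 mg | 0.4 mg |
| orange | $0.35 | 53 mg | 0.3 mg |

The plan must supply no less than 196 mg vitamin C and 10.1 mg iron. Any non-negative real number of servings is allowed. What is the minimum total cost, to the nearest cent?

spinach only: max(196/25, 10.1/2.6) = 7.84 servings → $5.10.
sweet potato only: max(196/21, 10.1/0.6) = 16.83 servings → $7.58.
avocado only: max(196/11, 10.1/0.4) = 25.25 servings → $35.35.
orange only: max(196/53, 10.1/0.3) = 33.67 servings → $11.78.
spinach + sweet potato with both tight: 2.386 servings and 6.492 servings → $4.47.
spinach + avocado with both tight: 1.758 servings and 13.82 servings → $20.49.
spinach + orange with both tight: 3.657 servings and 1.973 servings → $3.07.
sweet potato + avocado with both targets exact would need a negative amount; discard.
sweet potato + orange with both targets exact would need a negative amount; discard.
avocado + orange: the both-tight solution has a negative serving — not a feasible corner.
Cheapest feasible corner: $3.07.

$3.07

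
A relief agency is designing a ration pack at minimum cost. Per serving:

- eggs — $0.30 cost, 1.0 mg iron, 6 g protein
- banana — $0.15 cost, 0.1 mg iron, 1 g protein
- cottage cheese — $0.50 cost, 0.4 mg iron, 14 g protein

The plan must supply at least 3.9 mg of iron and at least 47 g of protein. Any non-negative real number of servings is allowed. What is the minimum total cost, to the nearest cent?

$1.94

With two linear requirements the optimum uses one or two foods; enumerate the corners.
eggs only: max(3.9/1.0, 47/6) = 7.833 servings → $2.35.
banana only: max(3.9/0.1, 47/1) = 47 servings → $7.05.
cottage cheese only: max(3.9/0.4, 47/14) = 9.75 servings → $4.88.
eggs + banana: intersection lies outside the first quadrant.
eggs + cottage cheese with both tight: 3.086 servings and 2.034 servings → $1.94.
banana + cottage cheese with both tight: 35.8 servings and 0.8 servings → $5.77.
The minimum over all feasible corners is $1.94.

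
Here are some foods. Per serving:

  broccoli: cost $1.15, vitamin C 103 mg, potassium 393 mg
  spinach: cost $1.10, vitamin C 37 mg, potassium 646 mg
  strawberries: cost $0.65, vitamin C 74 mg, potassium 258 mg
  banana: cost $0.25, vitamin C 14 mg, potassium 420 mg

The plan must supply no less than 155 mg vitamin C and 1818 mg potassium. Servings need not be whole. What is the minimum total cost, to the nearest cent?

At the optimum either one food covers both requirements or two foods hit both targets exactly; no other combination can be cheaper.
broccoli only: max(155/103, 1818/393) = 4.626 servings → $5.32.
spinach only: max(155/37, 1818/646) = 4.189 servings → $4.61.
strawberries only: max(155/74, 1818/258) = 7.047 servings → $4.58.
banana only: max(155/14, 1818/420) = 11.07 servings → $2.77.
broccoli + spinach with both tight: 0.632 servings and 2.43 servings → $3.40.
broccoli + strawberries: intersection lies outside the first quadrant.
broccoli + banana with both tight: 1.05 servings and 3.346 servings → $2.04.
spinach + strawberries with both tight: 2.471 servings and 0.859 servings → $3.28.
spinach + banana: intersection lies outside the first quadrant.
strawberries + banana with both tight: 1.443 servings and 3.442 servings → $1.80.
So the least-cost plan costs $1.80.

$1.80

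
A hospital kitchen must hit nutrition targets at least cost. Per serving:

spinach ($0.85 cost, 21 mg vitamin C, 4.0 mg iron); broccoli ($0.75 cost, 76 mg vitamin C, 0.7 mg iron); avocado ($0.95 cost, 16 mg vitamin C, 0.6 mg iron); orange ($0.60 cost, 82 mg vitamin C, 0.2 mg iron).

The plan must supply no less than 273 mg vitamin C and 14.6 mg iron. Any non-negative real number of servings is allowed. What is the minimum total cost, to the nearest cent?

spinach only: max(273/21, 14.6/4.0) = 13 servings → $11.05.
broccoli only: max(273/76, 14.6/0.7) = 20.86 servings → $15.64.
avocado only: max(273/16, 14.6/0.6) = 24.33 servings → $23.12.
orange only: max(273/82, 14.6/0.2) = 73 servings → $43.80.
spinach + broccoli with both tight: 3.175 servings and 2.715 servings → $4.73.
spinach + avocado with both tight: 1.358 servings and 15.28 servings → $15.67.
spinach + orange with both tight: 3.529 servings and 2.426 servings → $4.45.
broccoli + avocado: the both-tight solution has a negative serving — not a feasible corner.
broccoli + orange with both targets exact would need a negative amount; discard.
avocado + orange with both targets exact would need a negative amount; discard.
So the least-cost plan costs $4.45.

$4.45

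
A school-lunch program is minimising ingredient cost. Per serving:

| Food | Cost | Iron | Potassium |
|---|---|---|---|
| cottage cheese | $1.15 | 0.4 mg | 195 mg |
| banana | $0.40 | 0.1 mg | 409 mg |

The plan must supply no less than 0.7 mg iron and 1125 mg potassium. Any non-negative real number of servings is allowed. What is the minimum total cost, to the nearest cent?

$2.26

Compare the cost at each extreme point of the feasible region.
cottage cheese only: max(0.7/0.4, 1125/195) = 5.769 servings → $6.63.
banana only: max(0.7/0.1, 1125/409) = 7 servings → $2.80.
cottage cheese + banana with both tight: 1.206 servings and 2.176 servings → $2.26.
Cheapest feasible corner: $2.26.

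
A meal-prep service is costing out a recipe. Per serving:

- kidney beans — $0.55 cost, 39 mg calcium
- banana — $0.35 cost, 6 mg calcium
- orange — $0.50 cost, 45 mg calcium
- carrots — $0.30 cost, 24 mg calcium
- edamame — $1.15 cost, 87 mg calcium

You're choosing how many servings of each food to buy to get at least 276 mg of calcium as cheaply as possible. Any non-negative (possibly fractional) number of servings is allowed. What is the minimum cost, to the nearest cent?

$3.07

Cost per mg of calcium: orange $0.0111, carrots $0.0125, edamame $0.0132, kidney beans $0.0141, banana $0.0583.
With no serving limits, use only orange: 276 mg / 45 mg = 6.133 servings × $0.50 = $3.07.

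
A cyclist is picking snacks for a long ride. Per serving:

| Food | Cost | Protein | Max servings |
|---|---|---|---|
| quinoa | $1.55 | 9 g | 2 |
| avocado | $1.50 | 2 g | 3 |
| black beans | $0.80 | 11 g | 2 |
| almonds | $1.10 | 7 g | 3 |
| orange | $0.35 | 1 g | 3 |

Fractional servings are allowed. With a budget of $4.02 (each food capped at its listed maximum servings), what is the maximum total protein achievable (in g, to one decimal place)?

Protein per dollar: black beans 13.75, almonds 6.364, quinoa 5.806, orange 2.857, avocado 1.333.
Take 2 servings of black beans: spends $1.60, +22.0 g protein (running total 22.0 g).
Take 2.2 servings of almonds: spends $2.42, +15.4 g protein (running total 37.4 g).
Greedy by best ratio exhausts the cost allowance optimally: 37.4 g.

37.4 g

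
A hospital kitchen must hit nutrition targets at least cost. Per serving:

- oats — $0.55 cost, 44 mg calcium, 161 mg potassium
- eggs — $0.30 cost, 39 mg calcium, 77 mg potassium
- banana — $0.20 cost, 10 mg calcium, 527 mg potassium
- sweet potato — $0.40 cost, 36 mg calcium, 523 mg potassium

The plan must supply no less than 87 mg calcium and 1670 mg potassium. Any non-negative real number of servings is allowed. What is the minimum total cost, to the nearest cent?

For a min-cost LP with two ≥-constraints, a basic feasible solution has at most two positive variables.
oats only: max(87/44, 1670/161) = 10.37 servings → $5.70.
eggs only: max(87/39, 1670/77) = 21.69 servings → $6.51.
banana only: max(87/10, 1670/527) = 8.7 servings → $1.74.
sweet potato only: max(87/36, 1670/523) = 3.193 servings → $1.28.
oats + eggs: intersection lies outside the first quadrant.
oats + banana with both tight: 1.351 servings and 2.756 servings → $1.29.
oats + sweet potato with both targets exact would need a negative amount; discard.
eggs + banana with both tight: 1.473 servings and 2.954 servings → $1.03.
eggs + sweet potato: the both-tight solution has a negative serving — not a feasible corner.
banana + sweet potato with both tight: 1.064 servings and 2.121 servings → $1.06.
So the least-cost plan costs $1.03.

$1.03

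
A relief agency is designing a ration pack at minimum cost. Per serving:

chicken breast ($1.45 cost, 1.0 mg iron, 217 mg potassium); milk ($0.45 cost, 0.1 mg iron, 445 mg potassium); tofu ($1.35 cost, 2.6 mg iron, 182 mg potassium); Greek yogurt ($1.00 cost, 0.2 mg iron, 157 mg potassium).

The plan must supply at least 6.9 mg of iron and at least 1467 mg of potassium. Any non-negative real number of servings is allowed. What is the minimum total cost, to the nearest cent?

$4.48

For a min-cost LP with two ≥-constraints, a basic feasible solution has at most two positive variables.
chicken breast only: max(6.9/1.0, 1467/217) = 6.9 servings → $10.01.
milk only: max(6.9/0.1, 1467/445) = 69 servings → $31.05.
tofu only: max(6.9/2.6, 1467/182) = 8.06 servings → $10.88.
Greek yogurt only: max(6.9/0.2, 1467/157) = 34.5 servings → $34.50.
chicken breast + milk: the both-tight solution has a negative serving — not a feasible corner.
chicken breast + tofu with both tight: 6.694 servings and 0.07928 servings → $9.81.
chicken breast + Greek yogurt: the both-tight solution has a negative serving — not a feasible corner.
milk + tofu with both tight: 2.247 servings and 2.567 servings → $4.48.
milk + Greek yogurt with both targets exact would need a negative amount; discard.
tofu + Greek yogurt with both tight: 2.125 servings and 6.881 servings → $9.75.
So the least-cost plan costs $4.48.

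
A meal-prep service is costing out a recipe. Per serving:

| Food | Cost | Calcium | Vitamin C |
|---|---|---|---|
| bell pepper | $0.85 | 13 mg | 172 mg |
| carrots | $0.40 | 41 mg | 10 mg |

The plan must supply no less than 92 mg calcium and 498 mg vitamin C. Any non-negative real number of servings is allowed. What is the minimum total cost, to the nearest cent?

With two linear requirements the optimum uses one or two foods; enumerate the corners.
bell pepper only: max(92/13, 498/172) = 7.077 servings → $6.02.
carrots only: max(92/41, 498/10) = 49.8 servings → $19.92.
bell pepper + carrots with both tight: 2.817 servings and 1.351 servings → $2.93.
The minimum over all feasible corners is $2.93.

$2.93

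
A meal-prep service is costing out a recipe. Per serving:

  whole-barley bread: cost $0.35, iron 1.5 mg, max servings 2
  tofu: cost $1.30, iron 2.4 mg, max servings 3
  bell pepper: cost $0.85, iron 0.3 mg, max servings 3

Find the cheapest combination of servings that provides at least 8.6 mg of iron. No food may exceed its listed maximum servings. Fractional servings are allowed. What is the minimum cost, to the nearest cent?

$3.73

Cost per mg of iron: whole-barley bread $0.2333, tofu $0.5417, bell pepper $2.8333.
Take 2 servings of whole-barley bread: +3.0 mg iron for $0.70 (total $0.70, still need 5.6 mg).
Take 2.333 servings of tofu: +5.6 mg iron for $3.03 (total $3.73, still need 0.0 mg).
Filling from the cheapest source first is optimal under one linear minimum: $3.73.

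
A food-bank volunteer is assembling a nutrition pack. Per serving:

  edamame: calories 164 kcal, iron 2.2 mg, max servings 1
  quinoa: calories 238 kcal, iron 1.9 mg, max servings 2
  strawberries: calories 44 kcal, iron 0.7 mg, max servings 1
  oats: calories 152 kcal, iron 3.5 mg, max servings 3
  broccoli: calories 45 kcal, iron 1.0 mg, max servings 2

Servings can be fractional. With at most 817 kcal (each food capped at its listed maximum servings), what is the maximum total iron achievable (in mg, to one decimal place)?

Iron per kcal: oats 0.02303, broccoli 0.02222, strawberries 0.01591, edamame 0.01341, quinoa 0.007983.
Take 3 servings of oats: uses 456 kcal, +10.5 mg iron (running total 10.5 mg).
Take 2 servings of broccoli: uses 90 kcal, +2.0 mg iron (running total 12.5 mg).
Take 1 serving of strawberries: uses 44 kcal, +0.7 mg iron (running total 13.2 mg).
Take 1 serving of edamame: uses 164 kcal, +2.2 mg iron (running total 15.4 mg).
Take 0.2647 servings of quinoa: uses 63 kcal, +0.5 mg iron (running total 15.9 mg).
Filling greedily by iron-per-kcal is optimal for one linear limit, giving 15.9 mg.

15.9 mg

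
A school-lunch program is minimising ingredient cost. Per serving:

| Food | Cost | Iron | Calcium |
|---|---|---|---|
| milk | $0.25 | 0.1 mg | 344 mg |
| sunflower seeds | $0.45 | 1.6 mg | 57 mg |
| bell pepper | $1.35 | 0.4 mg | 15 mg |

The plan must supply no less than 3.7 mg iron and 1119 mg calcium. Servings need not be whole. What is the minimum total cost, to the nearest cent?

This is a tiny linear program; its minimum lies at a vertex of the feasible set. List the vertices and price them.
milk only: max(3.7/0.1, 1119/344) = 37 servings → $9.25.
sunflower seeds only: max(3.7/1.6, 1119/57) = 19.63 servings → $8.83.
bell pepper only: max(3.7/0.4, 1119/15) = 74.6 servings → $100.71.
milk + sunflower seeds with both tight: 2.9 servings and 2.131 servings → $1.68.
milk + bell pepper with both tight: 2.881 servings and 8.53 servings → $12.24.
sunflower seeds + bell pepper: the both-tight solution has a negative serving — not a feasible corner.
So the least-cost plan costs $1.68.

$1.68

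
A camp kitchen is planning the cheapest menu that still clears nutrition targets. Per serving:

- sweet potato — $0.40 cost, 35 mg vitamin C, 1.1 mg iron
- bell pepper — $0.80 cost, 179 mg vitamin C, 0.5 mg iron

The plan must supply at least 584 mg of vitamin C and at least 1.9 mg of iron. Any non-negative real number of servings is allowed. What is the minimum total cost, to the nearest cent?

For a min-cost LP with two ≥-constraints, a basic feasible solution has at most two positive variables.
sweet potato only: max(584/35, 1.9/1.1) = 16.69 servings → $6.67.
bell pepper only: max(584/179, 1.9/0.5) = 3.8 servings → $3.04.
sweet potato + bell pepper with both tight: 0.2681 servings and 3.21 servings → $2.68.
So the least-cost plan costs $2.68.

$2.68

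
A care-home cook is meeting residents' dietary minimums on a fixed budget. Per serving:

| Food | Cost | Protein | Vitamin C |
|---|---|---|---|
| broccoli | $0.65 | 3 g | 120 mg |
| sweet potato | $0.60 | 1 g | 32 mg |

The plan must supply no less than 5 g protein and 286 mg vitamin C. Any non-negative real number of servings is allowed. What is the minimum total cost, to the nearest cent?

$1.55

Compare the cost at each extreme point of the feasible region.
broccoli only: max(5/3, 286/120) = 2.383 servings → $1.55.
sweet potato only: max(5/1, 286/32) = 8.938 servings → $5.36.
broccoli + sweet potato: the both-tight solution has a negative serving — not a feasible corner.
The minimum over all feasible corners is $1.55.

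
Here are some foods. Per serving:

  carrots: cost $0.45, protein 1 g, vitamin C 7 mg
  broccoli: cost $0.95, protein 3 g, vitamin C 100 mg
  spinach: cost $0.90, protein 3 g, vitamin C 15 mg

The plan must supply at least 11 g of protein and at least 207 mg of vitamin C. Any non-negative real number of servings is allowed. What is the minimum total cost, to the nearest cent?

Check every corner: each single food scaled to meet both minima, and each pair solved so both constraints bind.
carrots only: max(11/1, 207/7) = 29.57 servings → $13.31.
broccoli only: max(11/3, 207/100) = 3.667 servings → $3.48.
spinach only: max(11/3, 207/15) = 13.8 servings → $12.42.
carrots + broccoli with both tight: 6.063 servings and 1.646 servings → $4.29.
carrots + spinach: intersection lies outside the first quadrant.
broccoli + spinach with both tight: 1.788 servings and 1.878 servings → $3.39.
So the least-cost plan costs $3.39.

$3.39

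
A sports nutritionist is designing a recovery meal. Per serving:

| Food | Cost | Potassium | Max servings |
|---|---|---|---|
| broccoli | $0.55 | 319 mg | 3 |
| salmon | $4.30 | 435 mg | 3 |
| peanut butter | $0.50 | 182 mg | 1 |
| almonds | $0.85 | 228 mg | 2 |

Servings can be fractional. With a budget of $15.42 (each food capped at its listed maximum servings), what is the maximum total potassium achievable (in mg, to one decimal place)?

Potassium per dollar: broccoli 580, peanut butter 364, almonds 268.2, salmon 101.2.
Take 3 servings of broccoli: spends $1.65, +957.0 mg potassium (running total 957.0 mg).
Take 1 serving of peanut butter: spends $0.50, +182.0 mg potassium (running total 1139.0 mg).
Take 2 servings of almonds: spends $1.70, +456.0 mg potassium (running total 1595.0 mg).
Take 2.691 servings of salmon: spends $11.57, +1170.5 mg potassium (running total 2765.5 mg).
Greedy by best ratio exhausts the cost allowance optimally: 2765.5 mg.

2765.5 mg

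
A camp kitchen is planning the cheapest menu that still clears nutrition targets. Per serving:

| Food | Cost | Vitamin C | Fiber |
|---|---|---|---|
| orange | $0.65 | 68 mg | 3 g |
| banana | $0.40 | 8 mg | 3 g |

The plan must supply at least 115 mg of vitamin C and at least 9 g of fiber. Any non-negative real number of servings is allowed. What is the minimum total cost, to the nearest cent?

For a min-cost LP with two ≥-constraints, a basic feasible solution has at most two positive variables.
orange only: max(115/68, 9/3) = 3 servings → $1.95.
banana only: max(115/8, 9/3) = 14.38 servings → $5.75.
orange + banana with both tight: 1.517 servings and 1.483 servings → $1.58.
The minimum over all feasible corners is $1.58.

$1.58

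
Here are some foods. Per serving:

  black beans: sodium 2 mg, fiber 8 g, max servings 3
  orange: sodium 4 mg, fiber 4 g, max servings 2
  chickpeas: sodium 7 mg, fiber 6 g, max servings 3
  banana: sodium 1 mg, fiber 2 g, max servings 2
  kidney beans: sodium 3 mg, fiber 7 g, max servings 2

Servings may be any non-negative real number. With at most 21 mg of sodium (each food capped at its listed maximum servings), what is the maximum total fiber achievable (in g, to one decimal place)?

Fiber per mg sodium: black beans 4, kidney beans 2.333, banana 2, orange 1, chickpeas 0.8571.
Take 3 servings of black beans: uses 6 mg sodium, +24.0 g fiber (running total 24.0 g).
Take 2 servings of kidney beans: uses 6 mg sodium, +14.0 g fiber (running total 38.0 g).
Take 2 servings of banana: uses 2 mg sodium, +4.0 g fiber (running total 42.0 g).
Take 1.75 servings of orange: uses 7 mg sodium, +7.0 g fiber (running total 49.0 g).
Filling greedily by fiber-per-mg sodium is optimal for one linear limit, giving 49.0 g.

49.0 g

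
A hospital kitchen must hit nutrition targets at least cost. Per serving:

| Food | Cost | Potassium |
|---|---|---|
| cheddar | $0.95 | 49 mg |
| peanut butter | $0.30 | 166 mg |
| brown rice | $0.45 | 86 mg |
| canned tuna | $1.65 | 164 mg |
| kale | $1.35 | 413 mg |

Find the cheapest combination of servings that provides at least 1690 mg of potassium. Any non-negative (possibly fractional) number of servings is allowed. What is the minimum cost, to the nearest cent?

$3.05

Cost per mg of potassium: peanut butter $0.0018, kale $0.0033, brown rice $0.0052, canned tuna $0.0101, cheddar $0.0194.
With no serving limits, use only peanut butter: 1690 mg / 166 mg = 10.18 servings × $0.30 = $3.05.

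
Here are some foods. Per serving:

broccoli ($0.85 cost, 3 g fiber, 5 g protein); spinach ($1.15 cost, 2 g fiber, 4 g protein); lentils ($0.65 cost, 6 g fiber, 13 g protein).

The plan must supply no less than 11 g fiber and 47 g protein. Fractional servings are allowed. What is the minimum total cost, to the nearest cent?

$2.35

For a min-cost LP with two ≥-constraints, a basic feasible solution has at most two positive variables.
broccoli only: max(11/3, 47/5) = 9.4 servings → $7.99.
spinach only: max(11/2, 47/4) = 11.75 servings → $13.51.
lentils only: max(11/6, 47/13) = 3.615 servings → $2.35.
broccoli + spinach with both targets exact would need a negative amount; discard.
broccoli + lentils: the both-tight solution has a negative serving — not a feasible corner.
spinach + lentils: the both-tight solution has a negative serving — not a feasible corner.
Cheapest feasible corner: $2.35.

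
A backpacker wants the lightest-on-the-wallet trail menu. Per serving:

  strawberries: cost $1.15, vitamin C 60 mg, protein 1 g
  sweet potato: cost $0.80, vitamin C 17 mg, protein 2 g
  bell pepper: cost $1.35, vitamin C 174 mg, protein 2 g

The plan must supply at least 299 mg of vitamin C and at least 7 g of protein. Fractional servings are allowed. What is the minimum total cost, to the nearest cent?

$3.64

strawberries only: max(299/60, 7/1) = 7 servings → $8.05.
sweet potato only: max(299/17, 7/2) = 17.59 servings → $14.07.
bell pepper only: max(299/174, 7/2) = 3.5 servings → $4.72.
strawberries + sweet potato with both tight: 4.65 servings and 1.175 servings → $6.29.
strawberries + bell pepper: intersection lies outside the first quadrant.
sweet potato + bell pepper with both tight: 1.975 servings and 1.525 servings → $3.64.
So the least-cost plan costs $3.64.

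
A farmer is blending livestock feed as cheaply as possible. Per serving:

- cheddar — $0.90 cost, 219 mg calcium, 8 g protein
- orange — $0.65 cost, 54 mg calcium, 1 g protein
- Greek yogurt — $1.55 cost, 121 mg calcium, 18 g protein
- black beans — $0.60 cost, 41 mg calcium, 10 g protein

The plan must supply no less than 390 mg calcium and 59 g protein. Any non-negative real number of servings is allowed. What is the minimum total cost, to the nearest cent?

$3.87

For a min-cost LP with two ≥-constraints, a basic feasible solution has at most two positive variables.
cheddar only: max(390/219, 59/8) = 7.375 servings → $6.64.
orange only: max(390/54, 59/1) = 59 servings → $38.35.
Greek yogurt only: max(390/121, 59/18) = 3.278 servings → $5.08.
black beans only: max(390/41, 59/10) = 9.512 servings → $5.71.
cheddar + orange: the both-tight solution has a negative serving — not a feasible corner.
cheddar + Greek yogurt with both targets exact would need a negative amount; discard.
cheddar + black beans with both tight: 0.7954 servings and 5.264 servings → $3.87.
orange + Greek yogurt: intersection lies outside the first quadrant.
orange + black beans with both tight: 2.968 servings and 5.603 servings → $5.29.
Greek yogurt + black beans with both tight: 3.138 servings and 0.2521 servings → $5.01.
So the least-cost plan costs $3.87.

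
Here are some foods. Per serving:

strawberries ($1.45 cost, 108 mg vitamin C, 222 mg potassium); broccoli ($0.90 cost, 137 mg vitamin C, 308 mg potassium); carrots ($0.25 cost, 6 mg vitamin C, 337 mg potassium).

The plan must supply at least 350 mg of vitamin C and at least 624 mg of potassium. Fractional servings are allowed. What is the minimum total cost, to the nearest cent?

An LP optimum is at a vertex; with two nutrient constraints at most two foods are used. Check each candidate.
strawberries only: max(350/108, 624/222) = 3.241 servings → $4.70.
broccoli only: max(350/137, 624/308) = 2.555 servings → $2.30.
carrots only: max(350/6, 624/337) = 58.33 servings → $14.58.
strawberries + broccoli: intersection lies outside the first quadrant.
strawberries + carrots with both targets exact would need a negative amount; discard.
broccoli + carrots: the both-tight solution has a negative serving — not a feasible corner.
So the least-cost plan costs $2.30.

$2.30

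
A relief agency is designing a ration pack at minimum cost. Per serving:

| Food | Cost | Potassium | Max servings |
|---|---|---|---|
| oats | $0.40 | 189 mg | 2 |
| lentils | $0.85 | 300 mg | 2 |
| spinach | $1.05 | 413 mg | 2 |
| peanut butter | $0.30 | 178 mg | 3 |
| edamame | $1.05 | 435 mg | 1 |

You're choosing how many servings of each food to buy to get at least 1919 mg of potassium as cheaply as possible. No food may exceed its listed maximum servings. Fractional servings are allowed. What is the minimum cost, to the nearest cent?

$4.20

Cost per mg of potassium: peanut butter $0.0017, oats $0.0021, edamame $0.0024, spinach $0.0025, lentils $0.0028.
Take 3 servings of peanut butter: +534.0 mg potassium for $0.90 (total $0.90, still need 1385.0 mg).
Take 2 servings of oats: +378.0 mg potassium for $0.80 (total $1.70, still need 1007.0 mg).
Take 1 serving of edamame: +435.0 mg potassium for $1.05 (total $2.75, still need 572.0 mg).
Take 1.385 servings of spinach: +572.0 mg potassium for $1.45 (total $4.20, still need 0.0 mg).
Filling from the cheapest source first is optimal under one linear minimum: $4.20.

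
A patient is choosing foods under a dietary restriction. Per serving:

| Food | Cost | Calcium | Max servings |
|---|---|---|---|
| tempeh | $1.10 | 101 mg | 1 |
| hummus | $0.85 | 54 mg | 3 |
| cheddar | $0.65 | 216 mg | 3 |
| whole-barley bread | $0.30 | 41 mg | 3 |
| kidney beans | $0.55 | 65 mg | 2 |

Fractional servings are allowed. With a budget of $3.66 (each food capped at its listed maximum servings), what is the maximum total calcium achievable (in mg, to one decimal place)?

Calcium per dollar: cheddar 332.3, whole-barley bread 136.7, kidney beans 118.2, tempeh 91.82, hummus 63.53.
Take 3 servings of cheddar: spends $1.95, +648.0 mg calcium (running total 648.0 mg).
Take 3 servings of whole-barley bread: spends $0.90, +123.0 mg calcium (running total 771.0 mg).
Take 1.473 servings of kidney beans: spends $0.81, +95.7 mg calcium (running total 866.7 mg).
Filling greedily by calcium-per-dollar is optimal for one linear limit, giving 866.7 mg.

866.7 mg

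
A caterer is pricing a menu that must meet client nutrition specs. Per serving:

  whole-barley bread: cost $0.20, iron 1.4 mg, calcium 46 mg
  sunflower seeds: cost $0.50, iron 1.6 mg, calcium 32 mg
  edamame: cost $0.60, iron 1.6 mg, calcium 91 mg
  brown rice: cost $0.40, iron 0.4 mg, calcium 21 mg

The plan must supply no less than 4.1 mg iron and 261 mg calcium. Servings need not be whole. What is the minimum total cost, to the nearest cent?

$1.13

whole-barley bread only: max(4.1/1.4, 261/46) = 5.674 servings → $1.13.
sunflower seeds only: max(4.1/1.6, 261/32) = 8.156 servings → $4.08.
edamame only: max(4.1/1.6, 261/91) = 2.868 servings → $1.72.
brown rice only: max(4.1/0.4, 261/21) = 12.43 servings → $4.97.
whole-barley bread + sunflower seeds with both targets exact would need a negative amount; discard.
whole-barley bread + edamame: intersection lies outside the first quadrant.
whole-barley bread + brown rice: the both-tight solution has a negative serving — not a feasible corner.
sunflower seeds + edamame with both targets exact would need a negative amount; discard.
sunflower seeds + brown rice with both targets exact would need a negative amount; discard.
edamame + brown rice: intersection lies outside the first quadrant.
The minimum over all feasible corners is $1.13.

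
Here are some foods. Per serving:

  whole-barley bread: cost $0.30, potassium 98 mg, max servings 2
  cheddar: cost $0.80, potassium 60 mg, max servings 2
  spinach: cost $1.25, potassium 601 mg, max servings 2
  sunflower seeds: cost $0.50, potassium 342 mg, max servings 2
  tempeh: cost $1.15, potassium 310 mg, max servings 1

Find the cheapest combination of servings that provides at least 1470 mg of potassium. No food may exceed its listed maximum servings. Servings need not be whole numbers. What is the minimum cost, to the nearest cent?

$2.63

Cost per mg of potassium: sunflower seeds $0.0015, spinach $0.0021, whole-barley bread $0.0031, tempeh $0.0037, cheddar $0.0133.
Take 2 servings of sunflower seeds: +684.0 mg potassium for $1.00 (total $1.00, still need 786.0 mg).
Take 1.308 servings of spinach: +786.0 mg potassium for $1.63 (total $2.63, still need 0.0 mg).
Greedy by cheapest-per-mg is optimal for a single linear constraint, so the minimum cost is $2.63.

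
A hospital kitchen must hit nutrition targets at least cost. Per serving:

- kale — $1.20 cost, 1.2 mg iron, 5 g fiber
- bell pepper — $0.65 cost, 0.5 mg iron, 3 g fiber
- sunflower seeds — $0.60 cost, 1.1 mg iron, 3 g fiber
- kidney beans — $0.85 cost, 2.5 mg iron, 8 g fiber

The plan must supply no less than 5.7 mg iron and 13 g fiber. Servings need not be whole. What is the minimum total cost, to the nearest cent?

$1.94

kale only: max(5.7/1.2, 13/5) = 4.75 servings → $5.70.
bell pepper only: max(5.7/0.5, 13/3) = 11.4 servings → $7.41.
sunflower seeds only: max(5.7/1.1, 13/3) = 5.182 servings → $3.11.
kidney beans only: max(5.7/2.5, 13/8) = 2.28 servings → $1.94.
kale + bell pepper: intersection lies outside the first quadrant.
kale + sunflower seeds with both targets exact would need a negative amount; discard.
kale + kidney beans: the both-tight solution has a negative serving — not a feasible corner.
bell pepper + sunflower seeds: the both-tight solution has a negative serving — not a feasible corner.
bell pepper + kidney beans: intersection lies outside the first quadrant.
sunflower seeds + kidney beans: intersection lies outside the first quadrant.
The minimum over all feasible corners is $1.94.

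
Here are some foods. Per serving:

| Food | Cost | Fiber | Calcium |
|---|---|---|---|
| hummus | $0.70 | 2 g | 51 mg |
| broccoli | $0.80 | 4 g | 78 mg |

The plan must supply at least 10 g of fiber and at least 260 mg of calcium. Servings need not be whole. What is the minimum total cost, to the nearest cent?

$2.67

hummus only: max(10/2, 260/51) = 5.098 servings → $3.57.
broccoli only: max(10/4, 260/78) = 3.333 servings → $2.67.
hummus + broccoli: the both-tight solution has a negative serving — not a feasible corner.
So the least-cost plan costs $2.67.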